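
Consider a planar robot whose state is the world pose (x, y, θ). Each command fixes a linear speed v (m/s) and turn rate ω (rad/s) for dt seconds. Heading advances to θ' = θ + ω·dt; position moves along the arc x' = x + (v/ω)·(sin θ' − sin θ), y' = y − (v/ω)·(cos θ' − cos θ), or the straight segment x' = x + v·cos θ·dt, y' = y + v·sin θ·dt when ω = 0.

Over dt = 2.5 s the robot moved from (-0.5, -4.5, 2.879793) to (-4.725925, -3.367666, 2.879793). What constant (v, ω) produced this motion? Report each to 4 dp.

Δθ = 2.879793 − 2.879793 = 0.000000
ω = Δθ/dt = 0.000000/2.5 = 0.0000
ω = 0 → v = (Δx·cos θ + Δy·sin θ)/dt = 1.7500

v = 1.7500, ω = 0.0000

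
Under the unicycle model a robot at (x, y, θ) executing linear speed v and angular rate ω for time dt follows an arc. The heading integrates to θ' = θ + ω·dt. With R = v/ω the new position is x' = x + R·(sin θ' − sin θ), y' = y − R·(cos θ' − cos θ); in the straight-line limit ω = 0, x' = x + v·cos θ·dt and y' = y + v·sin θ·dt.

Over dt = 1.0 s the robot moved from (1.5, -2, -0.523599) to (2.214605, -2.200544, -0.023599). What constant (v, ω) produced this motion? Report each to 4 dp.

Δθ = -0.023599 − -0.523599 = 0.500000
ω = Δθ/dt = 0.500000/1.0 = 0.5000
R = Δx/(sin θ' − sin θ) = 1.5000
v = R·ω = 1.5000·0.5000 = 0.7500

v = 0.7500, ω = 0.5000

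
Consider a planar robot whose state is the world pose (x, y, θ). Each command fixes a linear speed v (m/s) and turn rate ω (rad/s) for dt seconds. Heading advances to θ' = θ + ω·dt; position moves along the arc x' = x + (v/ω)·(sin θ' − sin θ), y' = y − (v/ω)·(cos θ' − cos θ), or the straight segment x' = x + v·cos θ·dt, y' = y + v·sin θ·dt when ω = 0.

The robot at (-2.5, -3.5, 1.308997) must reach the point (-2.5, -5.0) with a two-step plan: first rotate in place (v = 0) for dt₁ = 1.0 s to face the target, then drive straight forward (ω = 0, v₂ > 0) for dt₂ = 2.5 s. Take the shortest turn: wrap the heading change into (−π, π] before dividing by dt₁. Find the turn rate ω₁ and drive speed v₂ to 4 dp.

ω₁ = -2.8798, v₂ = 0.6000

heading to target = atan2(-5−-3.5, -2.5−-2.5) = -1.5708
Δθ = wrap(-1.5708 − 1.3090) = -2.8798; ω₁ = Δθ/dt₁ = -2.8798
distance = √((-2.5−-2.5)² + (-5−-3.5)²) = 1.5000; v₂ = distance/dt₂ = 0.6000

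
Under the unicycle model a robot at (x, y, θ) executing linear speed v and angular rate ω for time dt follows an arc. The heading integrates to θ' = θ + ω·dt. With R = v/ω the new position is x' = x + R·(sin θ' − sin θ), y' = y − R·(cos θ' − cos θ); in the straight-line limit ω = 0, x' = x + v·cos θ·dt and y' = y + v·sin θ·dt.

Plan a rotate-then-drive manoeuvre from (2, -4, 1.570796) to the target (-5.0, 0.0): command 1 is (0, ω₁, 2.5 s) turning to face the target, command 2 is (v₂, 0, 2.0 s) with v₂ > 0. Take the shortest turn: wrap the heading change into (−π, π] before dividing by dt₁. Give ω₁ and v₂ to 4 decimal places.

heading to target = atan2(0−-4, -5−2) = 2.6224
Δθ = wrap(2.6224 − 1.5708) = 1.0517; ω₁ = Δθ/dt₁ = 0.4207
distance = √((-5−2)² + (0−-4)²) = 8.0623; v₂ = distance/dt₂ = 4.0311

ω₁ = 0.4207, v₂ = 4.0311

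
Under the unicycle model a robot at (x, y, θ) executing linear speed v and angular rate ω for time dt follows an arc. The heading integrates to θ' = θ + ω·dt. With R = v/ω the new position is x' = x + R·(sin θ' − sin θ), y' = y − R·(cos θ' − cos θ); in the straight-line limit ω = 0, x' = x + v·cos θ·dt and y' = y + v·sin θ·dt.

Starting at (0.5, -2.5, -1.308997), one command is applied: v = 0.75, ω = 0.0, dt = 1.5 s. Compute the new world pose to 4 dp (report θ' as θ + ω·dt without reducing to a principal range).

(0.7912, -3.5867, -1.3090)

θ' = -1.3090 + 0.0·1.5 = -1.3090
ω = 0 → straight: x' = 0.5 + 0.75·cos(-1.3090)·1.5 = 0.7912
y' = -2.5 + 0.75·sin(-1.3090)·1.5 = -3.5867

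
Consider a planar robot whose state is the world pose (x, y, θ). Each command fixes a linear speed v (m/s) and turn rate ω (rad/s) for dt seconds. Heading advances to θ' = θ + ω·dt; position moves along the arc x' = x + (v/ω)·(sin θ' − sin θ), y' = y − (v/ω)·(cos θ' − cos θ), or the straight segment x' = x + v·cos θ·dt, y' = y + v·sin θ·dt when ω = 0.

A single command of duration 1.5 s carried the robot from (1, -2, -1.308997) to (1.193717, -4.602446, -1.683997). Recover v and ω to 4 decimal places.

v = 1.7500, ω = -0.2500

Δθ = -1.683997 − -1.308997 = -0.375000
ω = Δθ/dt = -0.375000/1.5 = -0.2500
R = −Δy/(cos θ' − cos θ) = -7.0000
v = R·ω = -7.0000·-0.2500 = 1.7500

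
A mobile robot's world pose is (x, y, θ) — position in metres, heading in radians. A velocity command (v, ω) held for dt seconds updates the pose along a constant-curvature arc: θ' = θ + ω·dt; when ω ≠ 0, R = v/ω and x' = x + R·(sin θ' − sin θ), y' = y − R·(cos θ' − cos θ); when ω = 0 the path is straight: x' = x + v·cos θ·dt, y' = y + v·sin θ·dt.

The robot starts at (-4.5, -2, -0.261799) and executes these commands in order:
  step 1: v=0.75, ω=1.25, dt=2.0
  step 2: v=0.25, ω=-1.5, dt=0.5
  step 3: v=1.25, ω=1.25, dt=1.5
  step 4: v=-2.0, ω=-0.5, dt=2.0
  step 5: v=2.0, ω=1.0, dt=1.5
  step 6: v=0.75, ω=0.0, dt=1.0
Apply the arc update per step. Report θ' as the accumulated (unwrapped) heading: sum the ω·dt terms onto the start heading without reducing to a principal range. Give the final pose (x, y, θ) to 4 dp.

step 1: θ'=2.2382 (R=0.6000) → pose (-3.8735, -1.0491, 2.2382)
step 2: θ'=1.4882 (R=-0.1667) → pose (-3.9086, -0.9322, 1.4882)
step 3: θ'=3.3632 (R=1.0000) → pose (-5.1250, 0.1259, 3.3632)
step 4: θ'=2.3632 (R=4.0000) → pose (-1.4373, -0.9281, 2.3632)
step 5: θ'=3.8632 (R=2.0000) → pose (-4.1628, -0.8507, 3.8632)
step 6: θ'=3.8632 (straight) → pose (-4.7258, -1.3462, 3.8632)

(-4.7258, -1.3462, 3.8632)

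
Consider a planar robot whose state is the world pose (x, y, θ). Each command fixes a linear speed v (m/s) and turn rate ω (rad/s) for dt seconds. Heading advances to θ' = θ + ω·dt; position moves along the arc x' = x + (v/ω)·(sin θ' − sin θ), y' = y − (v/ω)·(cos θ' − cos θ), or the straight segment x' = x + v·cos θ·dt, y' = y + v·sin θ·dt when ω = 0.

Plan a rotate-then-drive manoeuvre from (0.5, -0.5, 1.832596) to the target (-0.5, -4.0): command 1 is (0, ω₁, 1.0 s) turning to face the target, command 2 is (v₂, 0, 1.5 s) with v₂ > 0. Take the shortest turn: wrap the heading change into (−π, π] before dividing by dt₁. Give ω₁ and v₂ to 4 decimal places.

ω₁ = 2.6015, v₂ = 2.4267

heading to target = atan2(-4−-0.5, -0.5−0.5) = -1.8491
Δθ = wrap(-1.8491 − 1.8326) = 2.6015; ω₁ = Δθ/dt₁ = 2.6015
distance = √((-0.5−0.5)² + (-4−-0.5)²) = 3.6401; v₂ = distance/dt₂ = 2.4267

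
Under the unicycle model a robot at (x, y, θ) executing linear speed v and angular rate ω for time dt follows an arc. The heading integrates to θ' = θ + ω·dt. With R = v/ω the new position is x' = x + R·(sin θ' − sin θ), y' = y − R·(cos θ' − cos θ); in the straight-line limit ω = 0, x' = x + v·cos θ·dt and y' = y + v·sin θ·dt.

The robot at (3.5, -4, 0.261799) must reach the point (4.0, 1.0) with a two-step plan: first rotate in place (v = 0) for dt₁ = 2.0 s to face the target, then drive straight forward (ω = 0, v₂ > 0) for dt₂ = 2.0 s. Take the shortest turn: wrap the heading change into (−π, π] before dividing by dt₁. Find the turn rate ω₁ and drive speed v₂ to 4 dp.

heading to target = atan2(1−-4, 4−3.5) = 1.4711
Δθ = wrap(1.4711 − 0.2618) = 1.2093; ω₁ = Δθ/dt₁ = 0.6047
distance = √((4−3.5)² + (1−-4)²) = 5.0249; v₂ = distance/dt₂ = 2.5125

ω₁ = 0.6047, v₂ = 2.5125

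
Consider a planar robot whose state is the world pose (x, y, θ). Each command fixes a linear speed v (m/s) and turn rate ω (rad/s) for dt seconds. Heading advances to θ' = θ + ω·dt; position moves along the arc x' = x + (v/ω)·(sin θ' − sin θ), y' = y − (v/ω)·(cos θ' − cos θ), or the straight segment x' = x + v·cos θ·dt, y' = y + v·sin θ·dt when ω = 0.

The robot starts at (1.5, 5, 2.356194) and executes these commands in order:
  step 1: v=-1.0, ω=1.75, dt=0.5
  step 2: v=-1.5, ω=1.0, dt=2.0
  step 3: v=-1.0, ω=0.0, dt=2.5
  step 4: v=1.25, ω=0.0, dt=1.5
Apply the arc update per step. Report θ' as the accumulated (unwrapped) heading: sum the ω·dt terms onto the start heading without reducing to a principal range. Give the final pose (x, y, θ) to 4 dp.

(2.8137, 7.6154, 5.2312)

step 1: θ'=3.2312 (R=-0.5714) → pose (1.9552, 4.8349, 3.2312)
step 2: θ'=5.2312 (R=-1.5000) → pose (3.1236, 7.0727, 5.2312)
step 3: θ'=5.2312 (straight) → pose (1.8840, 9.2437, 5.2312)
step 4: θ'=5.2312 (straight) → pose (2.8137, 7.6154, 5.2312)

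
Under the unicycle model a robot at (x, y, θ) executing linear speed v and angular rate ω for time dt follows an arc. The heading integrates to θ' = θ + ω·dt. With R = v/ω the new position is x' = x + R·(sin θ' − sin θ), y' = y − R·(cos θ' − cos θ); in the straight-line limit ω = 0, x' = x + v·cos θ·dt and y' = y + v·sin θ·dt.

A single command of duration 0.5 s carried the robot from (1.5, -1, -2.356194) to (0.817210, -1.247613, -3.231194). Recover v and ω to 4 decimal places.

v = 1.5000, ω = -1.7500

Δθ = -3.231194 − -2.356194 = -0.875000
ω = Δθ/dt = -0.875000/0.5 = -1.7500
R = Δx/(sin θ' − sin θ) = -0.8571
v = R·ω = -0.8571·-1.7500 = 1.5000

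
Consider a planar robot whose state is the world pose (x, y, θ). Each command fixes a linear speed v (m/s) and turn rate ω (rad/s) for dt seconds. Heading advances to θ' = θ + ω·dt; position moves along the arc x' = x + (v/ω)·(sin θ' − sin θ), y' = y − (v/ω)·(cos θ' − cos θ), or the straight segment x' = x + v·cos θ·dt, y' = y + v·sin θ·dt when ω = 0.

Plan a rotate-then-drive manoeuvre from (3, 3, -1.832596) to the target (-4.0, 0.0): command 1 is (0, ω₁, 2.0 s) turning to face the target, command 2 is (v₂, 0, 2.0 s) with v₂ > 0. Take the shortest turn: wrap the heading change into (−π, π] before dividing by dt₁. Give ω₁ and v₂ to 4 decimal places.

ω₁ = -0.4521, v₂ = 3.8079

heading to target = atan2(0−3, -4−3) = -2.7367
Δθ = wrap(-2.7367 − -1.8326) = -0.9041; ω₁ = Δθ/dt₁ = -0.4521
distance = √((-4−3)² + (0−3)²) = 7.6158; v₂ = distance/dt₂ = 3.8079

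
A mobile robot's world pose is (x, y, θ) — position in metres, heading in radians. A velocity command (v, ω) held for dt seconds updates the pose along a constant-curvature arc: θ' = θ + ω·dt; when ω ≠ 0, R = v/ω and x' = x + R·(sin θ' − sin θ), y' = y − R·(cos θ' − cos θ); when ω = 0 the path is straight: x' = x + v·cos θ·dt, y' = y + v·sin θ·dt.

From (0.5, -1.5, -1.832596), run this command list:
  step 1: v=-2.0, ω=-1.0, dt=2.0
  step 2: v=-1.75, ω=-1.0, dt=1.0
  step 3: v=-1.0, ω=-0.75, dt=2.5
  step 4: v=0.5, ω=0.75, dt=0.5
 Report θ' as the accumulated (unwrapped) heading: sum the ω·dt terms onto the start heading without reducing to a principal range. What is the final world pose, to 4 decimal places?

(2.6974, -3.1483, -6.3326)

step 1: θ'=-3.8326 (R=2.0000) → pose (3.7065, -0.4764, -3.8326)
step 2: θ'=-4.8326 (R=1.7500) → pose (4.3286, -2.0348, -4.8326)
step 3: θ'=-6.7076 (R=1.3333) → pose (2.4558, -3.0900, -6.7076)
step 4: θ'=-6.3326 (R=0.6667) → pose (2.6974, -3.1483, -6.3326)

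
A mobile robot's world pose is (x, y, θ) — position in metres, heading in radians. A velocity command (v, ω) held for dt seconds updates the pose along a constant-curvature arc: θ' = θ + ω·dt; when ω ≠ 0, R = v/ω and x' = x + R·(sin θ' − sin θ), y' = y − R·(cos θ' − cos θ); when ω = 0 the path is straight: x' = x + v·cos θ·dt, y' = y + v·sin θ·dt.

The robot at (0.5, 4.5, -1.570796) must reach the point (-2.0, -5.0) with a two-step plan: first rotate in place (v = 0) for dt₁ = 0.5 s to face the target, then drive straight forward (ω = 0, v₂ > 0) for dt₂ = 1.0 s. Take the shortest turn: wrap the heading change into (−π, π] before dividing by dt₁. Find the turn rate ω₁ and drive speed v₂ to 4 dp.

heading to target = atan2(-5−4.5, -2−0.5) = -1.8281
Δθ = wrap(-1.8281 − -1.5708) = -0.2573; ω₁ = Δθ/dt₁ = -0.5146
distance = √((-2−0.5)² + (-5−4.5)²) = 9.8234; v₂ = distance/dt₂ = 9.8234

ω₁ = -0.5146, v₂ = 9.8234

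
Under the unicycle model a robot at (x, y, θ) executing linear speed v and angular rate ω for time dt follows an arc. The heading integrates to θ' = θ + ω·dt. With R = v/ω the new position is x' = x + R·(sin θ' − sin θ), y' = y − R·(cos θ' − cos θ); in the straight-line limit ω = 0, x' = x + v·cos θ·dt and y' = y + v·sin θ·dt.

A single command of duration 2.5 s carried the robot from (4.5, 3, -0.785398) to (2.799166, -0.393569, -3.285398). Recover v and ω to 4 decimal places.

Δθ = -3.285398 − -0.785398 = -2.500000
ω = Δθ/dt = -2.500000/2.5 = -1.0000
R = −Δy/(cos θ' − cos θ) = -2.0000
v = R·ω = -2.0000·-1.0000 = 2.0000

v = 2.0000, ω = -1.0000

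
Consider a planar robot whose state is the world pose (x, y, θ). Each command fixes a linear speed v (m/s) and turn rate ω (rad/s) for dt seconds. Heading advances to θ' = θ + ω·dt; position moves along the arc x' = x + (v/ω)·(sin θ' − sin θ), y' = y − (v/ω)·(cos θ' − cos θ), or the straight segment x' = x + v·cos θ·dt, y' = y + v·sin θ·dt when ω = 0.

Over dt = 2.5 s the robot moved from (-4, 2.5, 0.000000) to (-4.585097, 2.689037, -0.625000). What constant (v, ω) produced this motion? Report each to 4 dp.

Δθ = -0.625000 − 0.000000 = -0.625000
ω = Δθ/dt = -0.625000/2.5 = -0.2500
R = Δx/(sin θ' − sin θ) = 1.0000
v = R·ω = 1.0000·-0.2500 = -0.2500

v = -0.2500, ω = -0.2500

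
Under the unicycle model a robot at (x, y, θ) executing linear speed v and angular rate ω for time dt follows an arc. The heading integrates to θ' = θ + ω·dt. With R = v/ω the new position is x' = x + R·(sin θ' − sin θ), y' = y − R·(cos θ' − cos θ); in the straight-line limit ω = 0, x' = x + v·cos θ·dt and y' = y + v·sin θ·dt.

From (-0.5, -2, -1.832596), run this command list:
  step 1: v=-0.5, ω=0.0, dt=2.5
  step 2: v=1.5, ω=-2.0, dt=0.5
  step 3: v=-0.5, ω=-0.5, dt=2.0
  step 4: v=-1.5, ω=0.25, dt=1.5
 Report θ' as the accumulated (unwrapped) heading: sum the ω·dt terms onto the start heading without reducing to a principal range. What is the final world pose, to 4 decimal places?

step 1: θ'=-1.8326 (straight) → pose (-0.1765, -0.7926, -1.8326)
step 2: θ'=-2.8326 (R=-0.7500) → pose (-0.6728, -1.3130, -2.8326)
step 3: θ'=-3.8326 (R=1.0000) → pose (0.2686, -1.4950, -3.8326)
step 4: θ'=-3.4576 (R=-6.0000) → pose (2.2278, -2.5743, -3.4576)

(2.2278, -2.5743, -3.4576)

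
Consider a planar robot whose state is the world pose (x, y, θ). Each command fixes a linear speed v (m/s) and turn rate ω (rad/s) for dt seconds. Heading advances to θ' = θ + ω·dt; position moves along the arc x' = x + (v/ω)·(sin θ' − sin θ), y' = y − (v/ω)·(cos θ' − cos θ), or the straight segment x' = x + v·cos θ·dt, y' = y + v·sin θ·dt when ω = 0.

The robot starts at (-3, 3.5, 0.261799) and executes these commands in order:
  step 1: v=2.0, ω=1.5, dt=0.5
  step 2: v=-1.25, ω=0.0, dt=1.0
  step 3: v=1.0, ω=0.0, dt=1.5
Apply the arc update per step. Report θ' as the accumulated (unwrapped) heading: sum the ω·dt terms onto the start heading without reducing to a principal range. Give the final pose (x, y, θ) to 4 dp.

step 1: θ'=1.0118 (R=1.3333) → pose (-2.2147, 4.0808, 1.0118)
step 2: θ'=1.0118 (straight) → pose (-2.8776, 3.0211, 1.0118)
step 3: θ'=1.0118 (straight) → pose (-2.0821, 4.2927, 1.0118)

(-2.0821, 4.2927, 1.0118)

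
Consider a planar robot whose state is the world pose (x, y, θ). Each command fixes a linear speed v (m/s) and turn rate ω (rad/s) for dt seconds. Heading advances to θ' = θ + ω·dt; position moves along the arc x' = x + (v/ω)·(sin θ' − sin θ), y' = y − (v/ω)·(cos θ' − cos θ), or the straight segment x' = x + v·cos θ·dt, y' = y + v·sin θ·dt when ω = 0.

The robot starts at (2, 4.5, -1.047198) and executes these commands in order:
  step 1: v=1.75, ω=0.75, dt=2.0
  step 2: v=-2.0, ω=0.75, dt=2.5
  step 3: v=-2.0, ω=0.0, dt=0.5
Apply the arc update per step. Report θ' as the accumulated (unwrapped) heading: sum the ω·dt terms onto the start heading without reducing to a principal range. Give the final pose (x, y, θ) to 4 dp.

step 1: θ'=0.4528 (R=2.3333) → pose (5.0415, 3.5685, 0.4528)
step 2: θ'=2.3278 (R=-2.6667) → pose (4.2698, -0.6608, 2.3278)
step 3: θ'=2.3278 (straight) → pose (4.9565, -1.3877, 2.3278)

(4.9565, -1.3877, 2.3278)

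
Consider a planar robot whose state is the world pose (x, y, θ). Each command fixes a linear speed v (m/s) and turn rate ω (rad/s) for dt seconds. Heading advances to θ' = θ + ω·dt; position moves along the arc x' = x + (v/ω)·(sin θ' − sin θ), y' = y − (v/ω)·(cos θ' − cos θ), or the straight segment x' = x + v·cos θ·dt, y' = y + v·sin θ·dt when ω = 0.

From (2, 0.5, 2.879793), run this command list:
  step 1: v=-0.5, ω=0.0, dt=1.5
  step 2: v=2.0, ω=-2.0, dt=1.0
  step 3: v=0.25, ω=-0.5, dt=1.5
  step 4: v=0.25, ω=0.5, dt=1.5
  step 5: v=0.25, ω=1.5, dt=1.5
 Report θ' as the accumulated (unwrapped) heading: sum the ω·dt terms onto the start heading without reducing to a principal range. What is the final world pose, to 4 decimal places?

step 1: θ'=2.8798 (straight) → pose (2.7244, 0.3059, 2.8798)
step 2: θ'=0.8798 (R=-1.0000) → pose (2.2127, 1.9091, 0.8798)
step 3: θ'=0.1298 (R=-0.5000) → pose (2.5332, 2.0863, 0.1298)
step 4: θ'=0.8798 (R=0.5000) → pose (2.8538, 2.2634, 0.8798)
step 5: θ'=3.1298 (R=0.1667) → pose (2.7274, 2.5363, 3.1298)

(2.7274, 2.5363, 3.1298)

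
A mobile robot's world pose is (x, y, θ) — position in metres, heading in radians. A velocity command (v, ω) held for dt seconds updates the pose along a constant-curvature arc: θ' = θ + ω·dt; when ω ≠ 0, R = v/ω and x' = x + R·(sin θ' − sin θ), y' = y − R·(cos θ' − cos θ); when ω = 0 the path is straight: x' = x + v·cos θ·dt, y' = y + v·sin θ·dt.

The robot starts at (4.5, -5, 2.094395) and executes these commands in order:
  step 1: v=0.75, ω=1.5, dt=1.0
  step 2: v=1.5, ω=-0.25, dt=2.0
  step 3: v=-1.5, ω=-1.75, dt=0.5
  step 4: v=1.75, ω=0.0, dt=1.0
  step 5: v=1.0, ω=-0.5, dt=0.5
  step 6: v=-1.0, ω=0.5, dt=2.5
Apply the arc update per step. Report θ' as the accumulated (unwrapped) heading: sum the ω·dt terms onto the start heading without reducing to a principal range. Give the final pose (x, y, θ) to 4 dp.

(2.2751, -5.1280, 3.2194)

step 1: θ'=3.5944 (R=0.5000) → pose (3.8482, -4.8004, 3.5944)
step 2: θ'=3.0944 (R=-6.0000) → pose (0.9402, -5.3984, 3.0944)
step 3: θ'=2.2194 (R=0.8571) → pose (1.5829, -5.7368, 2.2194)
step 4: θ'=2.2194 (straight) → pose (0.5258, -4.3421, 2.2194)
step 5: θ'=1.9694 (R=-2.0000) → pose (0.2764, -3.9103, 1.9694)
step 6: θ'=3.2194 (R=-2.0000) → pose (2.2751, -5.1280, 3.2194)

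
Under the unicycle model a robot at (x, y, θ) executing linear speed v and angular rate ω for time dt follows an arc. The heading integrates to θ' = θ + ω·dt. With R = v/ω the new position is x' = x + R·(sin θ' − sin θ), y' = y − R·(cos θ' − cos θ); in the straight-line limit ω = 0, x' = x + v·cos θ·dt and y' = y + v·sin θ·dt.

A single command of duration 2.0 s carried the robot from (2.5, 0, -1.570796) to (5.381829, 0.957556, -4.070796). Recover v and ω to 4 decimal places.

Δθ = -4.070796 − -1.570796 = -2.500000
ω = Δθ/dt = -2.500000/2.0 = -1.2500
R = Δx/(sin θ' − sin θ) = 1.6000
v = R·ω = 1.6000·-1.2500 = -2.0000

v = -2.0000, ω = -1.2500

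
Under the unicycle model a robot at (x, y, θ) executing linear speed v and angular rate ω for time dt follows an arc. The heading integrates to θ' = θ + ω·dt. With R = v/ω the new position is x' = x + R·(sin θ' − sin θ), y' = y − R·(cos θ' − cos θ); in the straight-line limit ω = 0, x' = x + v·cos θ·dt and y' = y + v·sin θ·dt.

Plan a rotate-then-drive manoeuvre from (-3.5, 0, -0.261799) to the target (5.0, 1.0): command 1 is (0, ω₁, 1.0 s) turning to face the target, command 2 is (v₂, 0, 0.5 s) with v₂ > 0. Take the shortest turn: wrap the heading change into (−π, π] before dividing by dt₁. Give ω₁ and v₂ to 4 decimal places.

ω₁ = 0.3789, v₂ = 17.1172

heading to target = atan2(1−0, 5−-3.5) = 0.1171
Δθ = wrap(0.1171 − -0.2618) = 0.3789; ω₁ = Δθ/dt₁ = 0.3789
distance = √((5−-3.5)² + (1−0)²) = 8.5586; v₂ = distance/dt₂ = 17.1172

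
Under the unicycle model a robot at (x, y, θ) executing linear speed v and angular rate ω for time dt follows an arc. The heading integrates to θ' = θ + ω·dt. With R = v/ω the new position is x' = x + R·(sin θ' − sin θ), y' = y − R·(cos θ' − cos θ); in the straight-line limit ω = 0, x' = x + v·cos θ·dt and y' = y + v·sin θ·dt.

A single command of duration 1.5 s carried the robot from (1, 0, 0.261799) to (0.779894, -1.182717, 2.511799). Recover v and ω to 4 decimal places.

Δθ = 2.511799 − 0.261799 = 2.250000
ω = Δθ/dt = 2.250000/1.5 = 1.5000
R = −Δy/(cos θ' − cos θ) = -0.6667
v = R·ω = -0.6667·1.5000 = -1.0000

v = -1.0000, ω = 1.5000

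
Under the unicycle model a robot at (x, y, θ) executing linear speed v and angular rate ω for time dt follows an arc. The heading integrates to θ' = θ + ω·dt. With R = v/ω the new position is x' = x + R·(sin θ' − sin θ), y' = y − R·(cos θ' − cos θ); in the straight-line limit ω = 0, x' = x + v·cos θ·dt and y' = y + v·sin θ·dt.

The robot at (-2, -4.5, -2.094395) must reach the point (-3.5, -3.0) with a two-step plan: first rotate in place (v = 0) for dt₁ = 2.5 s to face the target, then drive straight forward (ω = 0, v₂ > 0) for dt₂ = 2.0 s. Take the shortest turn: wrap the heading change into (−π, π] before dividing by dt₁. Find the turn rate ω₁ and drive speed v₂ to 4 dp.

heading to target = atan2(-3−-4.5, -3.5−-2) = 2.3562
Δθ = wrap(2.3562 − -2.0944) = -1.8326; ω₁ = Δθ/dt₁ = -0.7330
distance = √((-3.5−-2)² + (-3−-4.5)²) = 2.1213; v₂ = distance/dt₂ = 1.0607

ω₁ = -0.7330, v₂ = 1.0607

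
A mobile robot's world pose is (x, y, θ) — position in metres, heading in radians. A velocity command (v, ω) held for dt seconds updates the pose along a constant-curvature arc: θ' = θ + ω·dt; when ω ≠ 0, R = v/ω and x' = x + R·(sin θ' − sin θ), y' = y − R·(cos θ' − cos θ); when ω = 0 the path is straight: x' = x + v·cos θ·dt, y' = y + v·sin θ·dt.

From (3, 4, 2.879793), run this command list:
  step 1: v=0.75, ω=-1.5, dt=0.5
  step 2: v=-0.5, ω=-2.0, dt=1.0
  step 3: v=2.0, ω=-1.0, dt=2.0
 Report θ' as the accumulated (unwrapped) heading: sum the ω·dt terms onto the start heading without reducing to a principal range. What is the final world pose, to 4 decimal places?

step 1: θ'=2.1298 (R=-0.5000) → pose (2.7055, 4.2178, 2.1298)
step 2: θ'=0.1298 (R=0.2500) → pose (2.5259, 3.8373, 0.1298)
step 3: θ'=-1.8702 (R=-2.0000) → pose (4.6958, 1.2642, -1.8702)

(4.6958, 1.2642, -1.8702)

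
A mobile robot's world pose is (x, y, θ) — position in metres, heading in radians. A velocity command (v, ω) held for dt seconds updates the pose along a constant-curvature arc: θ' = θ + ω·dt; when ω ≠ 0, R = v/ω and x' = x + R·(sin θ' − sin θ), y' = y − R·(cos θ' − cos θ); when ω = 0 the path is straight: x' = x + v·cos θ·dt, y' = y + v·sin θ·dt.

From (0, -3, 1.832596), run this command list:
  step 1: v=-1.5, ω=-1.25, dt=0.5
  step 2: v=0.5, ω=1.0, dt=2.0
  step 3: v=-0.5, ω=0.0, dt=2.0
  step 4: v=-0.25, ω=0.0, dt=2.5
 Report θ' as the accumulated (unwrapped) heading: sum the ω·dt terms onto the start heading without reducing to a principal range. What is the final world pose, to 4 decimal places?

step 1: θ'=1.2076 (R=1.2000) → pose (-0.0374, -3.7369, 1.2076)
step 2: θ'=3.2076 (R=0.5000) → pose (-0.5378, -3.0604, 3.2076)
step 3: θ'=3.2076 (straight) → pose (0.4601, -2.9944, 3.2076)
step 4: θ'=3.2076 (straight) → pose (1.0837, -2.9532, 3.2076)

(1.0837, -2.9532, 3.2076)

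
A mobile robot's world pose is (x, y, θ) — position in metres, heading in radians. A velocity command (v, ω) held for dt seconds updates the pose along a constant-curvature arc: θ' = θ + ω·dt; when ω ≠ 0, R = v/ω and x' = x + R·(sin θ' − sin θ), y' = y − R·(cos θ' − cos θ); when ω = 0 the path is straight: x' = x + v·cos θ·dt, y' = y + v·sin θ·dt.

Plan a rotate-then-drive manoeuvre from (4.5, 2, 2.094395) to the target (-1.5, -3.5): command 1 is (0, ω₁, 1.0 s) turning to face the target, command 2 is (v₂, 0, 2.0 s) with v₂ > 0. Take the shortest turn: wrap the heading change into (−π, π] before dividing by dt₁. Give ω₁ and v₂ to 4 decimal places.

ω₁ = 1.7891, v₂ = 4.0697

heading to target = atan2(-3.5−2, -1.5−4.5) = -2.3996
Δθ = wrap(-2.3996 − 2.0944) = 1.7891; ω₁ = Δθ/dt₁ = 1.7891
distance = √((-1.5−4.5)² + (-3.5−2)²) = 8.1394; v₂ = distance/dt₂ = 4.0697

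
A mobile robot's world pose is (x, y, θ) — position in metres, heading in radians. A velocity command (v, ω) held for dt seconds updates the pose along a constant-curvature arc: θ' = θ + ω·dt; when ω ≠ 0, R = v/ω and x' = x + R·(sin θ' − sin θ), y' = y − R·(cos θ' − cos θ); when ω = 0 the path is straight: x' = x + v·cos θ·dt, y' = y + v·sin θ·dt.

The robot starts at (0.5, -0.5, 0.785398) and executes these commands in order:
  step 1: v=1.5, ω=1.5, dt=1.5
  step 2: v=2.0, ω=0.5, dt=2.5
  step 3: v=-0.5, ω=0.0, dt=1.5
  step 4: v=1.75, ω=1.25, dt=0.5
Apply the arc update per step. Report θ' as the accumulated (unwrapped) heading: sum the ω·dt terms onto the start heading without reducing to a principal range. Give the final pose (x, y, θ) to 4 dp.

step 1: θ'=3.0354 (R=1.0000) → pose (-0.1011, 1.2015, 3.0354)
step 2: θ'=4.2854 (R=4.0000) → pose (-4.1660, -1.1195, 4.2854)
step 3: θ'=4.2854 (straight) → pose (-3.8554, -0.4368, 4.2854)
step 4: θ'=4.9104 (R=1.4000) → pose (-3.9537, -1.2920, 4.9104)

(-3.9537, -1.2920, 4.9104)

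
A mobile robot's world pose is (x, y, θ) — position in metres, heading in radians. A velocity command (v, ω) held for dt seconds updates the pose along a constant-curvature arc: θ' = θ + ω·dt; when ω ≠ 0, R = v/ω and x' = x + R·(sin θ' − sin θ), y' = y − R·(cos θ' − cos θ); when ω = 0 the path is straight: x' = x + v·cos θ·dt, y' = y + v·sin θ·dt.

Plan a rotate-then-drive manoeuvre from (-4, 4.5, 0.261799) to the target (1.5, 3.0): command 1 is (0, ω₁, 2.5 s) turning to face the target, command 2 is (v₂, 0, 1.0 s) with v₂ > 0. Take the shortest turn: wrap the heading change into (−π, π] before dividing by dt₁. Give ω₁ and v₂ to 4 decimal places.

heading to target = atan2(3−4.5, 1.5−-4) = -0.2663
Δθ = wrap(-0.2663 − 0.2618) = -0.5281; ω₁ = Δθ/dt₁ = -0.2112
distance = √((1.5−-4)² + (3−4.5)²) = 5.7009; v₂ = distance/dt₂ = 5.7009

ω₁ = -0.2112, v₂ = 5.7009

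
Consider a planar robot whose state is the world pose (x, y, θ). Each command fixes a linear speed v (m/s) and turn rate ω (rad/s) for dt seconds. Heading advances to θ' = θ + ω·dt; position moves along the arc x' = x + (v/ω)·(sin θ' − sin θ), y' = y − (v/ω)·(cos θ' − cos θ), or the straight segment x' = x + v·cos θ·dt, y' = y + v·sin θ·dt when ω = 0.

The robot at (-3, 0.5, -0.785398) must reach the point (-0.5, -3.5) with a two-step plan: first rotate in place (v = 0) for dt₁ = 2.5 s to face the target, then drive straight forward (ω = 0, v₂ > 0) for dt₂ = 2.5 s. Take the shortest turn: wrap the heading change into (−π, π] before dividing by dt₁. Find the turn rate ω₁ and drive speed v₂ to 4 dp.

ω₁ = -0.0907, v₂ = 1.8868

heading to target = atan2(-3.5−0.5, -0.5−-3) = -1.0122
Δθ = wrap(-1.0122 − -0.7854) = -0.2268; ω₁ = Δθ/dt₁ = -0.0907
distance = √((-0.5−-3)² + (-3.5−0.5)²) = 4.7170; v₂ = distance/dt₂ = 1.8868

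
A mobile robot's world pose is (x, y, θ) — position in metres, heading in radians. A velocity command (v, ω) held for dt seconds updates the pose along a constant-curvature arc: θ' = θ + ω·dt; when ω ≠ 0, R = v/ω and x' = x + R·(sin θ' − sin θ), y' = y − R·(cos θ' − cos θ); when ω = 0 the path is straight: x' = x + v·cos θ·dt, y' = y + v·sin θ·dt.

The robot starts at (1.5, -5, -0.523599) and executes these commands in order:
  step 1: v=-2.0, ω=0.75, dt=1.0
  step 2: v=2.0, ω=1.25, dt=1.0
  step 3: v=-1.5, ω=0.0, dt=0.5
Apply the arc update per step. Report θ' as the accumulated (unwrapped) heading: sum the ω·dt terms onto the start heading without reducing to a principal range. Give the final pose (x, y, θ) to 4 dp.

(0.7311, -4.0491, 1.4764)

step 1: θ'=0.2264 (R=-2.6667) → pose (-0.4319, -4.7108, 0.2264)
step 2: θ'=1.4764 (R=1.6000) → pose (0.8018, -3.3024, 1.4764)
step 3: θ'=1.4764 (straight) → pose (0.7311, -4.0491, 1.4764)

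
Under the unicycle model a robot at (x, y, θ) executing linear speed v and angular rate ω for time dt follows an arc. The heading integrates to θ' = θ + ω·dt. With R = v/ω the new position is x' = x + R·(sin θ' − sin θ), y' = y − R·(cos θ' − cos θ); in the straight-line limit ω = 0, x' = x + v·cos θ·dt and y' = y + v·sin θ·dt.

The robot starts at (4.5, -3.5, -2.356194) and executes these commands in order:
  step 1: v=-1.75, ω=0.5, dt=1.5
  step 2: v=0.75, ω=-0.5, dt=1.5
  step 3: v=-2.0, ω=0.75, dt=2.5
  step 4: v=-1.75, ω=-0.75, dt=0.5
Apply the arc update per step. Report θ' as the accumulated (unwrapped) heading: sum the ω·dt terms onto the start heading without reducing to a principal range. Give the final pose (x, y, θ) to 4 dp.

step 1: θ'=-1.6062 (R=-3.5000) → pose (5.5229, -1.1490, -1.6062)
step 2: θ'=-2.3562 (R=-1.5000) → pose (5.0845, -2.1566, -2.3562)
step 3: θ'=-0.4812 (R=-2.6667) → pose (4.4331, 2.0929, -0.4812)
step 4: θ'=-0.8562 (R=2.3333) → pose (3.7506, 2.6322, -0.8562)

(3.7506, 2.6322, -0.8562)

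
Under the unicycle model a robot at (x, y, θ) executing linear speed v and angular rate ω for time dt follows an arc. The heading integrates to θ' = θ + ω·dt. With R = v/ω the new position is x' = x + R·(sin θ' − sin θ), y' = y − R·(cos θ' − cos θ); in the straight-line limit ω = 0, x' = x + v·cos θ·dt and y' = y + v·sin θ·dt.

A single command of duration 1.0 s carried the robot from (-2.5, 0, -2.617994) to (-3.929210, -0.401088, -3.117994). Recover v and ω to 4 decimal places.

v = 1.5000, ω = -0.5000

Δθ = -3.117994 − -2.617994 = -0.500000
ω = Δθ/dt = -0.500000/1.0 = -0.5000
R = Δx/(sin θ' − sin θ) = -3.0000
v = R·ω = -3.0000·-0.5000 = 1.5000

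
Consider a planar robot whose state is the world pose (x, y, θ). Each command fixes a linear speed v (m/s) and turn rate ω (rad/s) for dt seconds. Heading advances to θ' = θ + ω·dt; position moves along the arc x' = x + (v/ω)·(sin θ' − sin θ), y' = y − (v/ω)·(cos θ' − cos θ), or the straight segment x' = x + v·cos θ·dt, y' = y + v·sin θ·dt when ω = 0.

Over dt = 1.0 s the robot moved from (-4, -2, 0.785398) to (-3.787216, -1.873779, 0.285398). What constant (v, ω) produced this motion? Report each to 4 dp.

Δθ = 0.285398 − 0.785398 = -0.500000
ω = Δθ/dt = -0.500000/1.0 = -0.5000
R = Δx/(sin θ' − sin θ) = -0.5000
v = R·ω = -0.5000·-0.5000 = 0.2500

v = 0.2500, ω = -0.5000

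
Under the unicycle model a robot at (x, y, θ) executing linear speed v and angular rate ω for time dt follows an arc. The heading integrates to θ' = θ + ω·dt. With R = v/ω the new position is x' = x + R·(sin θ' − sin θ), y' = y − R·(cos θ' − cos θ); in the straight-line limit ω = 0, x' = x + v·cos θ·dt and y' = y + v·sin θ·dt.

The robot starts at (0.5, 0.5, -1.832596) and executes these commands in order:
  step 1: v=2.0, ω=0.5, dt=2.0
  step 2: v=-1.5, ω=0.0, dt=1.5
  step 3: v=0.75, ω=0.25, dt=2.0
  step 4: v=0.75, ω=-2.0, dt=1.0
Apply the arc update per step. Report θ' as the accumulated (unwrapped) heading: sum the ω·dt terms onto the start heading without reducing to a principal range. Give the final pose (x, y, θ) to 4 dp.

step 1: θ'=-0.8326 (R=4.0000) → pose (1.4050, -3.2271, -0.8326)
step 2: θ'=-0.8326 (straight) → pose (-0.1092, -1.5628, -0.8326)
step 3: θ'=-0.3326 (R=3.0000) → pose (1.1304, -2.3795, -0.3326)
step 4: θ'=-2.3326 (R=-0.3750) → pose (1.2793, -2.9928, -2.3326)

(1.2793, -2.9928, -2.3326)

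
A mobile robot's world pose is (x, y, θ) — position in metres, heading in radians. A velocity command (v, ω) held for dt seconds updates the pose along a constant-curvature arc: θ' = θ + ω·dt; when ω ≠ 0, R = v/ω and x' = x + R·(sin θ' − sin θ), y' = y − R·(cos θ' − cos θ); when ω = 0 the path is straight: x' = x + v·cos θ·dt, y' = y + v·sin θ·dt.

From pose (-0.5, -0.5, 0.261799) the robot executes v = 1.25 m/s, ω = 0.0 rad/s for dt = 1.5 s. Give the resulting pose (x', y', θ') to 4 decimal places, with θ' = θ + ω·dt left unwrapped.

(1.3111, -0.0147, 0.2618)

θ' = 0.2618 + 0.0·1.5 = 0.2618
ω = 0 → straight: x' = -0.5 + 1.25·cos(0.2618)·1.5 = 1.3111
y' = -0.5 + 1.25·sin(0.2618)·1.5 = -0.0147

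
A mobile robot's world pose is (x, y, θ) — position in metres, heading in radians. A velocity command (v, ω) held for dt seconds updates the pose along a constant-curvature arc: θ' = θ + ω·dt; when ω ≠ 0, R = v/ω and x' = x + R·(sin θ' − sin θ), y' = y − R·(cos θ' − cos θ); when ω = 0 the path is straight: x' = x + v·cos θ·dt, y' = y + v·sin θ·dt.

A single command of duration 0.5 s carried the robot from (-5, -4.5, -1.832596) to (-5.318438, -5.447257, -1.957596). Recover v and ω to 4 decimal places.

Δθ = -1.957596 − -1.832596 = -0.125000
ω = Δθ/dt = -0.125000/0.5 = -0.2500
R = −Δy/(cos θ' − cos θ) = -8.0000
v = R·ω = -8.0000·-0.2500 = 2.0000

v = 2.0000, ω = -0.2500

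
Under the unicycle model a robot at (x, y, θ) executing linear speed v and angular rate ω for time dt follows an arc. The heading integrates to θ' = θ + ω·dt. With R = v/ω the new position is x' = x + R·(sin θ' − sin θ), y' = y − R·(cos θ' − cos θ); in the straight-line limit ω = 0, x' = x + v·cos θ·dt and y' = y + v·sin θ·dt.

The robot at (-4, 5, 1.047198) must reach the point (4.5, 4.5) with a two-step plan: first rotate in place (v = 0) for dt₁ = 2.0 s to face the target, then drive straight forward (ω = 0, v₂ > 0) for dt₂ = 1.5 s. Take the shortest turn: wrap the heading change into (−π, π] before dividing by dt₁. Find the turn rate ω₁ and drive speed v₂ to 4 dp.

heading to target = atan2(4.5−5, 4.5−-4) = -0.0588
Δθ = wrap(-0.0588 − 1.0472) = -1.1060; ω₁ = Δθ/dt₁ = -0.5530
distance = √((4.5−-4)² + (4.5−5)²) = 8.5147; v₂ = distance/dt₂ = 5.6765

ω₁ = -0.5530, v₂ = 5.6765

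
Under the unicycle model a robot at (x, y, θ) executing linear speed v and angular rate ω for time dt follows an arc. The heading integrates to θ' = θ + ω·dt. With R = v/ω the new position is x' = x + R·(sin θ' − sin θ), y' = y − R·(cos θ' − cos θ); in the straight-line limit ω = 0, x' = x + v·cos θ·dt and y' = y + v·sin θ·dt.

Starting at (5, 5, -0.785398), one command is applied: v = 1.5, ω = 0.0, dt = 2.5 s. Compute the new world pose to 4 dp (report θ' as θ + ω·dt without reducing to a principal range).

(7.6517, 2.3484, -0.7854)

θ' = -0.7854 + 0.0·2.5 = -0.7854
ω = 0 → straight: x' = 5 + 1.5·cos(-0.7854)·2.5 = 7.6517
y' = 5 + 1.5·sin(-0.7854)·2.5 = 2.3484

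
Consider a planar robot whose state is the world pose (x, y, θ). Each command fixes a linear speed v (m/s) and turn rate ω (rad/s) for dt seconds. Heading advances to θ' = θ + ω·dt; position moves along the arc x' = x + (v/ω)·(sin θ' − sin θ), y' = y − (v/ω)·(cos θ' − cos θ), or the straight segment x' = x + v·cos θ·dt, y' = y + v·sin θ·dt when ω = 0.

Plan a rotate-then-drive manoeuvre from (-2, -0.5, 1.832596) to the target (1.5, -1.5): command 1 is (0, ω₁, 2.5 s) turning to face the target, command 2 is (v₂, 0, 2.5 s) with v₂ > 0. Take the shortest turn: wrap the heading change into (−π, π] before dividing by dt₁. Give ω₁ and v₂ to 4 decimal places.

ω₁ = -0.8444, v₂ = 1.4560

heading to target = atan2(-1.5−-0.5, 1.5−-2) = -0.2783
Δθ = wrap(-0.2783 − 1.8326) = -2.1109; ω₁ = Δθ/dt₁ = -0.8444
distance = √((1.5−-2)² + (-1.5−-0.5)²) = 3.6401; v₂ = distance/dt₂ = 1.4560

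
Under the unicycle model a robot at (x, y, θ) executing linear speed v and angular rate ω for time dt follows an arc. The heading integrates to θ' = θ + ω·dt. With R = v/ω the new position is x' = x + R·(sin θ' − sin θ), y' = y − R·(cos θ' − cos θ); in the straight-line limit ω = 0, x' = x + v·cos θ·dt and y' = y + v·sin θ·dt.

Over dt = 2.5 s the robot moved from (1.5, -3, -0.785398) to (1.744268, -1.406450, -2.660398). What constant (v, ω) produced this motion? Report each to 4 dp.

v = -0.7500, ω = -0.7500

Δθ = -2.660398 − -0.785398 = -1.875000
ω = Δθ/dt = -1.875000/2.5 = -0.7500
R = −Δy/(cos θ' − cos θ) = 1.0000
v = R·ω = 1.0000·-0.7500 = -0.7500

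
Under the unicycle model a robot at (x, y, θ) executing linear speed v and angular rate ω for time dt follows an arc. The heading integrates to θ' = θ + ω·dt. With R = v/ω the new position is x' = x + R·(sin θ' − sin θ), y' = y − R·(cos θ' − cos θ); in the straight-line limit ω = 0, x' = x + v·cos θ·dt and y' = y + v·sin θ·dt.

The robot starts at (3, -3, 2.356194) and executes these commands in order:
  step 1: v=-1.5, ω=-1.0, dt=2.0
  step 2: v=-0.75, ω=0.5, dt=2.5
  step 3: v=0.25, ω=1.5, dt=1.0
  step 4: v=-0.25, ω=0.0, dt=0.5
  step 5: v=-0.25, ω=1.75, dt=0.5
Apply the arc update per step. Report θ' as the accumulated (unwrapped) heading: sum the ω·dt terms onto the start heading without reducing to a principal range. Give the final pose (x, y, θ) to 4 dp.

step 1: θ'=0.3562 (R=1.5000) → pose (2.4624, -5.4665, 0.3562)
step 2: θ'=1.6062 (R=-1.5000) → pose (1.4864, -6.9254, 1.6062)
step 3: θ'=3.1062 (R=0.1667) → pose (1.3257, -6.7648, 3.1062)
step 4: θ'=3.1062 (straight) → pose (1.4507, -6.7692, 3.1062)
step 5: θ'=3.9812 (R=-0.1429) → pose (1.5621, -6.7218, 3.9812)

(1.5621, -6.7218, 3.9812)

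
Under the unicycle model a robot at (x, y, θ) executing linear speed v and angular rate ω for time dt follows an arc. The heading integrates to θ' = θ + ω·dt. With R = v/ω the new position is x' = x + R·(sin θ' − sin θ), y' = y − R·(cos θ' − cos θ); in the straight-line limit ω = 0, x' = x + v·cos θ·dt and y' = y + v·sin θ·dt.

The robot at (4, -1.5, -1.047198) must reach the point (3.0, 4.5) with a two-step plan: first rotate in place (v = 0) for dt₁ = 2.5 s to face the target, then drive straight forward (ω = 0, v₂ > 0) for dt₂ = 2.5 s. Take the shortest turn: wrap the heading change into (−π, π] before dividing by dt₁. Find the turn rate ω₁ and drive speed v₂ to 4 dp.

heading to target = atan2(4.5−-1.5, 3−4) = 1.7359
Δθ = wrap(1.7359 − -1.0472) = 2.7831; ω₁ = Δθ/dt₁ = 1.1133
distance = √((3−4)² + (4.5−-1.5)²) = 6.0828; v₂ = distance/dt₂ = 2.4331

ω₁ = 1.1133, v₂ = 2.4331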